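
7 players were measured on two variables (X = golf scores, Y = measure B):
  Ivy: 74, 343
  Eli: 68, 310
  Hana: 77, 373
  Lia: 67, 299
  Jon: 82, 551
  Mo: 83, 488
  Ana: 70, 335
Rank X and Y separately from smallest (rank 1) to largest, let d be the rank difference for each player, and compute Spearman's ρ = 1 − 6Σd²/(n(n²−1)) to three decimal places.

Ranks of variable 1: 4, 2, 5, 1, 6, 7, 3
Ranks of variable 2: 4, 2, 5, 1, 7, 6, 3
d = r₁ − r₂: 0, 0, 0, 0, -1, 1, 0
d²: 0, 0, 0, 0, 1, 1, 0; Σd² = 2
ρ = 1 − 6·2/(7·48) = 1 − 12/336 = 0.964

0.964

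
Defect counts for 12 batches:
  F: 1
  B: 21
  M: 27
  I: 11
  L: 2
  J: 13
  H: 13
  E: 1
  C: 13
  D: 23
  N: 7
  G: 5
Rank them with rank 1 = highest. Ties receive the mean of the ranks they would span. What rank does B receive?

3

Sorted (descending): 27, 23, 21, 13, 13, 13, 11, 7, 5, 2, 1, 1
The 3 values of 13 occupy positions 4–6 → average rank 5.
The 2 values of 1 occupy positions 11–12 → average rank (11+12)/2 = 11.5.
B has value 21 → rank 3.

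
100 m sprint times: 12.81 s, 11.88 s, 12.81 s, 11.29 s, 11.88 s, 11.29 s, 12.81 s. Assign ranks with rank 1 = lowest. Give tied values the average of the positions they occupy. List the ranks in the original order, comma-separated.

Sorted (ascending): 11.29, 11.29, 11.88, 11.88, 12.81, 12.81, 12.81
The 2 values of 11.29 occupy positions 1–2 → average rank (1+2)/2 = 1.5.
The 2 values of 11.88 occupy positions 3–4 → average rank (3+4)/2 = 3.5.
The 3 values of 12.81 occupy positions 5–7 → average rank 6.

6, 3.5, 6, 1.5, 3.5, 1.5, 6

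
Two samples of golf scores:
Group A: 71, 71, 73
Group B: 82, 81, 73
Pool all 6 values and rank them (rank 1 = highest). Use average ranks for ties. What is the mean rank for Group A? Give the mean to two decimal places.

Sorted (descending): 82, 81, 73, 73, 71, 71
The 2 values of 73 occupy positions 3–4 → average rank (3+4)/2 = 3.5.
The 2 values of 71 occupy positions 5–6 → average rank (5+6)/2 = 5.5.
Group A values → pooled ranks: 71→5.5, 71→5.5, 73→3.5
Mean rank = (5.5 + 5.5 + 3.5) / 3 = 4.83

4.83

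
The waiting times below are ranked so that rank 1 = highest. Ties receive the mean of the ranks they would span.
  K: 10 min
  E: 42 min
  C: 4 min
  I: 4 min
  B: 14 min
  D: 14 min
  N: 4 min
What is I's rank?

Sorted (descending): 42, 14, 14, 10, 4, 4, 4
The 2 values of 14 occupy positions 2–3 → average rank (2+3)/2 = 2.5.
The 3 values of 4 occupy positions 5–7 → average rank 6.
I has value 4 min → rank 6.

6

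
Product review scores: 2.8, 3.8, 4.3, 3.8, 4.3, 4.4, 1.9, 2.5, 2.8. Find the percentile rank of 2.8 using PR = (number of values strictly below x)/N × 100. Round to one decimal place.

N = 9.
Strictly below 2.8: 2. Equal to 2.8: 2.
PR = 2/9 × 100 = 22.2

22.2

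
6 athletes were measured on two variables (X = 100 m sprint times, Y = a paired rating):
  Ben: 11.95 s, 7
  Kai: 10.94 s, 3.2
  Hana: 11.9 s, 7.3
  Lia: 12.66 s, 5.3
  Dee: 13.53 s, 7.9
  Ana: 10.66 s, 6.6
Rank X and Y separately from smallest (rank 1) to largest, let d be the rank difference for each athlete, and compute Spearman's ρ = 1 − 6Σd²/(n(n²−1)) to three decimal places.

Ranks of variable 1: 4, 2, 3, 5, 6, 1
Ranks of variable 2: 4, 1, 5, 2, 6, 3
d = r₁ − r₂: 0, 1, -2, 3, 0, -2
d²: 0, 1, 4, 9, 0, 4; Σd² = 18
ρ = 1 − 6·18/(6·35) = 1 − 108/210 = 0.486

0.486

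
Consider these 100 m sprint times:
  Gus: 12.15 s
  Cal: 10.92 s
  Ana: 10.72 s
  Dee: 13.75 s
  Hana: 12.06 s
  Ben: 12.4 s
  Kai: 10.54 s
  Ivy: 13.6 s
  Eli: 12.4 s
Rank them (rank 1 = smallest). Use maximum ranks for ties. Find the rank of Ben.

Sorted (ascending): 10.54, 10.72, 10.92, 12.06, 12.15, 12.4, 12.4, 13.6, 13.75
The 2 values of 12.4 occupy positions 6–7 → each gets rank 7.
Ben has value 12.4 s → rank 7.

7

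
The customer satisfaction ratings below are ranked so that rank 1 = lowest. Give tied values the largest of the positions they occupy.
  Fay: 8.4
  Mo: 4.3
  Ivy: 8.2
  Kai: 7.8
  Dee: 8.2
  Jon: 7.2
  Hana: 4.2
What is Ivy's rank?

Sorted (ascending): 4.2, 4.3, 7.2, 7.8, 8.2, 8.2, 8.4
The 2 values of 8.2 occupy positions 5–6 → each gets rank 6.
Ivy has value 8.2 → rank 6.

6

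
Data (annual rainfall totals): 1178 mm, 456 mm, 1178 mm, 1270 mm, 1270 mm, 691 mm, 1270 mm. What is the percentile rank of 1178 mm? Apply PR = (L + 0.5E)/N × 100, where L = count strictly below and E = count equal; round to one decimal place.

N = 7.
Strictly below 1178: 2. Equal to 1178: 2.
PR = (2 + 0.5·2)/7 × 100 = 42.9

42.9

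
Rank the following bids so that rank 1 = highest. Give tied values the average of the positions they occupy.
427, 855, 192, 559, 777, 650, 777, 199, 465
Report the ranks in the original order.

Sorted (descending): 855, 777, 777, 650, 559, 465, 427, 199, 192
The 2 values of 777 occupy positions 2–3 → average rank (2+3)/2 = 2.5.

7, 1, 9, 5, 2.5, 4, 2.5, 8, 6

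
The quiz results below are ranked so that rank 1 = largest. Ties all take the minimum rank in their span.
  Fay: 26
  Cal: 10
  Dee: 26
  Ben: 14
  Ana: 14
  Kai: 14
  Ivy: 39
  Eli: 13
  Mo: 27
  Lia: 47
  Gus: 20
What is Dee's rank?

4

Sorted (descending): 47, 39, 27, 26, 26, 20, 14, 14, 14, 13, 10
The 2 values of 26 occupy positions 4–5 → each gets rank 4.
The 3 values of 14 occupy positions 7–9 → each gets rank 7.
Dee has value 26 → rank 4.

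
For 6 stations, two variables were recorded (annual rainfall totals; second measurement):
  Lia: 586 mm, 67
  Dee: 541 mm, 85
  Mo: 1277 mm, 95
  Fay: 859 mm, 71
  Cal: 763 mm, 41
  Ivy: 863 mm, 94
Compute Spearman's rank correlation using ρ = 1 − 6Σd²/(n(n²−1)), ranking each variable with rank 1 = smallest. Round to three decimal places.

0.600

Ranks of variable 1: 2, 1, 6, 4, 3, 5
Ranks of variable 2: 2, 4, 6, 3, 1, 5
d = r₁ − r₂: 0, -3, 0, 1, 2, 0
d²: 0, 9, 0, 1, 4, 0; Σd² = 14
ρ = 1 − 6·14/(6·35) = 1 − 84/210 = 0.600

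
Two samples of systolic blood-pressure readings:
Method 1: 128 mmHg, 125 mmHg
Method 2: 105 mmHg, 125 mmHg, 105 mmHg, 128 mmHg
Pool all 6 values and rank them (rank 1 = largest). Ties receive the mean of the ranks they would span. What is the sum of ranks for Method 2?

Sorted (descending): 128, 128, 125, 125, 105, 105
The 2 values of 128 occupy positions 1–2 → average rank (1+2)/2 = 1.5.
The 2 values of 125 occupy positions 3–4 → average rank (3+4)/2 = 3.5.
The 2 values of 105 occupy positions 5–6 → average rank (5+6)/2 = 5.5.
Method 2 values → pooled ranks: 105→5.5, 125→3.5, 105→5.5, 128→1.5
Rank sum = 5.5 + 3.5 + 5.5 + 1.5 = 16

16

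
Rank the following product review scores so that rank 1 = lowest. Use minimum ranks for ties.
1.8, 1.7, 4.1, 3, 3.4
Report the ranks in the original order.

2, 1, 5, 3, 4

Sorted (ascending): 1.7, 1.8, 3, 3.4, 4.1
No ties — each value takes its position as its rank.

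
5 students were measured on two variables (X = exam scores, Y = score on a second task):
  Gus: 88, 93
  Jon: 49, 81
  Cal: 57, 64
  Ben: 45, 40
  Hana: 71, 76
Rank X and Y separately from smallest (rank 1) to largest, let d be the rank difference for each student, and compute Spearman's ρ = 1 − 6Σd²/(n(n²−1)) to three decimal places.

0.700

Ranks of variable 1: 5, 2, 3, 1, 4
Ranks of variable 2: 5, 4, 2, 1, 3
d = r₁ − r₂: 0, -2, 1, 0, 1
d²: 0, 4, 1, 0, 1; Σd² = 6
ρ = 1 − 6·6/(5·24) = 1 − 36/120 = 0.700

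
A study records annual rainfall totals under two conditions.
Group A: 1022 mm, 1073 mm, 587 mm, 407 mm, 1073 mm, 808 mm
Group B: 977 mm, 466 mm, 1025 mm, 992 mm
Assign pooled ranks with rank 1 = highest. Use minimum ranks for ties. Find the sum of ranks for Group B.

23

Sorted (descending): 1073, 1073, 1025, 1022, 992, 977, 808, 587, 466, 407
The 2 values of 1073 occupy positions 1–2 → each gets rank 1.
Group B values → pooled ranks: 977→6, 466→9, 1025→3, 992→5
Rank sum = 6 + 9 + 3 + 5 = 23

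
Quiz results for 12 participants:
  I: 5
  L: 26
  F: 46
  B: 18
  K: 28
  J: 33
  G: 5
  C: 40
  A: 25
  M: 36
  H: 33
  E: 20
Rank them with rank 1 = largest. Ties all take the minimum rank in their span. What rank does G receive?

11

Sorted (descending): 46, 40, 36, 33, 33, 28, 26, 25, 20, 18, 5, 5
The 2 values of 33 occupy positions 4–5 → each gets rank 4.
The 2 values of 5 occupy positions 11–12 → each gets rank 11.
G has value 5 → rank 11.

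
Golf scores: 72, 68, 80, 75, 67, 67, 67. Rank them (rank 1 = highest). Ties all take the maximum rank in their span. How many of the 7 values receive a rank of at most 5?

Sorted (descending): 80, 75, 72, 68, 67, 67, 67
The 3 values of 67 occupy positions 5–7 → each gets rank 7.
Ranks ≤ 5: {1, 2, 3, 4} → 4 values.

4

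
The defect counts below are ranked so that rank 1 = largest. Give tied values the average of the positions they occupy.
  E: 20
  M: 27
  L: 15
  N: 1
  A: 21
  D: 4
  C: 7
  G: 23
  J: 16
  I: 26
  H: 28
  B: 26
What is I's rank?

Sorted (descending): 28, 27, 26, 26, 23, 21, 20, 16, 15, 7, 4, 1
The 2 values of 26 occupy positions 3–4 → average rank (3+4)/2 = 3.5.
I has value 26 → rank 3.5.

3.5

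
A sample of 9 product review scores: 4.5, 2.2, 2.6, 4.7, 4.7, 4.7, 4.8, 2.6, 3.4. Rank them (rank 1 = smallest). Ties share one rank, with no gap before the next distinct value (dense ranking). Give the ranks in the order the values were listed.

Sorted (ascending): 2.2, 2.6, 2.6, 3.4, 4.5, 4.7, 4.7, 4.7, 4.8
The 2 values of 2.6 share dense rank 2.
The 3 values of 4.7 share dense rank 5.
Remaining distinct values take the next consecutive integers.

4, 1, 2, 5, 5, 5, 6, 2, 3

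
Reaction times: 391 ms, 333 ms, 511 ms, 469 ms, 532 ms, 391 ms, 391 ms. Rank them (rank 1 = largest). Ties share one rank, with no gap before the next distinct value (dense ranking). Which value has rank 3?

Sorted (descending): 532, 511, 469, 391, 391, 391, 333
The 3 values of 391 share dense rank 4.
Remaining distinct values take the next consecutive integers.
Rank 3 → value 469.

469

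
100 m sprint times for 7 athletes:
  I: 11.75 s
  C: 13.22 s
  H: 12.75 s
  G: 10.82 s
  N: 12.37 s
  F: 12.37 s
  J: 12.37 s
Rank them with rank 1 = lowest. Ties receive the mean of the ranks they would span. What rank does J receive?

4

Sorted (ascending): 10.82, 11.75, 12.37, 12.37, 12.37, 12.75, 13.22
The 3 values of 12.37 occupy positions 3–5 → average rank 4.
J has value 12.37 s → rank 4.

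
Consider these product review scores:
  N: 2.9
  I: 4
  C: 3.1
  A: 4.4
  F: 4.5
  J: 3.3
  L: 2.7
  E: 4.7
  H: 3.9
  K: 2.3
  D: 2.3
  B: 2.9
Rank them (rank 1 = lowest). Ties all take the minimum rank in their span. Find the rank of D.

1

Sorted (ascending): 2.3, 2.3, 2.7, 2.9, 2.9, 3.1, 3.3, 3.9, 4, 4.4, 4.5, 4.7
The 2 values of 2.3 occupy positions 1–2 → each gets rank 1.
The 2 values of 2.9 occupy positions 4–5 → each gets rank 4.
D has value 2.3 → rank 1.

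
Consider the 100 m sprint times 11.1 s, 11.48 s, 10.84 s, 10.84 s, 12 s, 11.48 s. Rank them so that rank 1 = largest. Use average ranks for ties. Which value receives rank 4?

Sorted (descending): 12, 11.48, 11.48, 11.1, 10.84, 10.84
The 2 values of 11.48 occupy positions 2–3 → average rank (2+3)/2 = 2.5.
The 2 values of 10.84 occupy positions 5–6 → average rank (5+6)/2 = 5.5.
Rank 4 → value 11.1.

11.1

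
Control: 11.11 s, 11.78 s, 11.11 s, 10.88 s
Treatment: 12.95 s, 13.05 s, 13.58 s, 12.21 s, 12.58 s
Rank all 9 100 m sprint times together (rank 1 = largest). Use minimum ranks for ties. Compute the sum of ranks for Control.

Sorted (descending): 13.58, 13.05, 12.95, 12.58, 12.21, 11.78, 11.11, 11.11, 10.88
The 2 values of 11.11 occupy positions 7–8 → each gets rank 7.
Control values → pooled ranks: 11.11→7, 11.78→6, 11.11→7, 10.88→9
Rank sum = 7 + 6 + 7 + 9 = 29

29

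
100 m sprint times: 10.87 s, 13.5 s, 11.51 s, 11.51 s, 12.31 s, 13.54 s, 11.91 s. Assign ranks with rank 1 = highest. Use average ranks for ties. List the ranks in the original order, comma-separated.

7, 2, 5.5, 5.5, 3, 1, 4

Sorted (descending): 13.54, 13.5, 12.31, 11.91, 11.51, 11.51, 10.87
The 2 values of 11.51 occupy positions 5–6 → average rank (5+6)/2 = 5.5.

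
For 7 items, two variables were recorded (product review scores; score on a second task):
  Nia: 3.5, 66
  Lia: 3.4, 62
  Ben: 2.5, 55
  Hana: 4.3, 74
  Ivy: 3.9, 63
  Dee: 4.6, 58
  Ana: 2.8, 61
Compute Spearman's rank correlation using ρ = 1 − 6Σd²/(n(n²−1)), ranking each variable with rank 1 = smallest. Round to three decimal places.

Ranks of variable 1: 4, 3, 1, 6, 5, 7, 2
Ranks of variable 2: 6, 4, 1, 7, 5, 2, 3
d = r₁ − r₂: -2, -1, 0, -1, 0, 5, -1
d²: 4, 1, 0, 1, 0, 25, 1; Σd² = 32
ρ = 1 − 6·32/(7·48) = 1 − 192/336 = 0.429

0.429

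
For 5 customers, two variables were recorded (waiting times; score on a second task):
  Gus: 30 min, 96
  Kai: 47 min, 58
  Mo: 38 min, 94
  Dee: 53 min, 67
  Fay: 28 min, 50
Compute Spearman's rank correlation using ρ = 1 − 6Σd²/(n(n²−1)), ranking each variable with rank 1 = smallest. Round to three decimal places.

0.100

Ranks of variable 1: 2, 4, 3, 5, 1
Ranks of variable 2: 5, 2, 4, 3, 1
d = r₁ − r₂: -3, 2, -1, 2, 0
d²: 9, 4, 1, 4, 0; Σd² = 18
ρ = 1 − 6·18/(5·24) = 1 − 108/120 = 0.100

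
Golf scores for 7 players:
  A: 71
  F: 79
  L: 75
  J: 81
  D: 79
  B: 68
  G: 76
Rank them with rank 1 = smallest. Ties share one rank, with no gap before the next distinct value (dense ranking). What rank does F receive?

5

Sorted (ascending): 68, 71, 75, 76, 79, 79, 81
The 2 values of 79 share dense rank 5.
Remaining distinct values take the next consecutive integers.
F has value 79 → rank 5.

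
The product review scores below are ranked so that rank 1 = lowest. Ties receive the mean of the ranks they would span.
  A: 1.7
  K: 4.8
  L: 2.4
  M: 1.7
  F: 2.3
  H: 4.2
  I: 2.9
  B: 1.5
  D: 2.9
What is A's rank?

Sorted (ascending): 1.5, 1.7, 1.7, 2.3, 2.4, 2.9, 2.9, 4.2, 4.8
The 2 values of 1.7 occupy positions 2–3 → average rank (2+3)/2 = 2.5.
The 2 values of 2.9 occupy positions 6–7 → average rank (6+7)/2 = 6.5.
A has value 1.7 → rank 2.5.

2.5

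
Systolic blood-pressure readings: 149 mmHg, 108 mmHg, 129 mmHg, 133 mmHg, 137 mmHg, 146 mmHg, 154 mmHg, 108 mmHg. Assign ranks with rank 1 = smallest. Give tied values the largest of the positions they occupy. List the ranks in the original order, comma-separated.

Sorted (ascending): 108, 108, 129, 133, 137, 146, 149, 154
The 2 values of 108 occupy positions 1–2 → each gets rank 2.

7, 2, 3, 4, 5, 6, 8, 2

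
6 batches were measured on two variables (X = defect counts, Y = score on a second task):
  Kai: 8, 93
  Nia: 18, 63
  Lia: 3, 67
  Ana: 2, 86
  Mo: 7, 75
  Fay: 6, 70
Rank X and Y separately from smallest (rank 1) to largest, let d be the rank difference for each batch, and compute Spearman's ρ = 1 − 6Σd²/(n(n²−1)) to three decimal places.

Ranks of variable 1: 5, 6, 2, 1, 4, 3
Ranks of variable 2: 6, 1, 2, 5, 4, 3
d = r₁ − r₂: -1, 5, 0, -4, 0, 0
d²: 1, 25, 0, 16, 0, 0; Σd² = 42
ρ = 1 − 6·42/(6·35) = 1 − 252/210 = -0.200

-0.200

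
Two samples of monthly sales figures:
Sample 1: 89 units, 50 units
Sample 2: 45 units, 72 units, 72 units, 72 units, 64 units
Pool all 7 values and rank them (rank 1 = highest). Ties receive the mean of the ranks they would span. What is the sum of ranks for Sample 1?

7

Sorted (descending): 89, 72, 72, 72, 64, 50, 45
The 3 values of 72 occupy positions 2–4 → average rank 3.
Sample 1 values → pooled ranks: 89→1, 50→6
Rank sum = 1 + 6 = 7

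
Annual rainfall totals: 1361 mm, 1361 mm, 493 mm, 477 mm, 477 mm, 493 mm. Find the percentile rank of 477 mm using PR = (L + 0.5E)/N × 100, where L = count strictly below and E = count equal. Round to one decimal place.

16.7

N = 6.
Strictly below 477: 0. Equal to 477: 2.
PR = (0 + 0.5·2)/6 × 100 = 16.7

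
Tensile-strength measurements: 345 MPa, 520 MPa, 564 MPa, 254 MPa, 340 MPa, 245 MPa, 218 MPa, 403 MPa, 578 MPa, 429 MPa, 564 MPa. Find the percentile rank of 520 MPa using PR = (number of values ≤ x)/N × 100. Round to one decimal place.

72.7

N = 11.
Strictly below 520: 7. Equal to 520: 1.
PR = 8/11 × 100 = 72.7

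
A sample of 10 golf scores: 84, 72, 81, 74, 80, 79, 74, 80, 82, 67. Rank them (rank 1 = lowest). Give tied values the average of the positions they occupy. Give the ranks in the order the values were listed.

Sorted (ascending): 67, 72, 74, 74, 79, 80, 80, 81, 82, 84
The 2 values of 74 occupy positions 3–4 → average rank (3+4)/2 = 3.5.
The 2 values of 80 occupy positions 6–7 → average rank (6+7)/2 = 6.5.

10, 2, 8, 3.5, 6.5, 5, 3.5, 6.5, 9, 1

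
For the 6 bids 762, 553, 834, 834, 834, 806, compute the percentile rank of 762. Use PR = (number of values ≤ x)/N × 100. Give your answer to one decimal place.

33.3

N = 6.
Strictly below 762: 1. Equal to 762: 1.
PR = 2/6 × 100 = 33.3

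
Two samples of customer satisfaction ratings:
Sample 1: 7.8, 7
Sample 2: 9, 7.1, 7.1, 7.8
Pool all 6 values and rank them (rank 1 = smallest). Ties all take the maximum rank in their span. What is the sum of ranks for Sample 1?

6

Sorted (ascending): 7, 7.1, 7.1, 7.8, 7.8, 9
The 2 values of 7.1 occupy positions 2–3 → each gets rank 3.
The 2 values of 7.8 occupy positions 4–5 → each gets rank 5.
Sample 1 values → pooled ranks: 7.8→5, 7→1
Rank sum = 5 + 1 = 6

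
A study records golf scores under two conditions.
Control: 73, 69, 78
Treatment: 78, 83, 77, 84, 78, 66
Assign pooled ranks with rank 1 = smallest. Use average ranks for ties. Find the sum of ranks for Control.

11

Sorted (ascending): 66, 69, 73, 77, 78, 78, 78, 83, 84
The 3 values of 78 occupy positions 5–7 → average rank 6.
Control values → pooled ranks: 73→3, 69→2, 78→6
Rank sum = 3 + 2 + 6 = 11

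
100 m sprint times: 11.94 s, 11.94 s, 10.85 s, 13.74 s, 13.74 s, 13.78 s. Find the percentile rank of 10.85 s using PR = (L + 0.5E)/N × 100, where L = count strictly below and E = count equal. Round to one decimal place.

N = 6.
Strictly below 10.85: 0. Equal to 10.85: 1.
PR = (0 + 0.5·1)/6 × 100 = 8.3

8.3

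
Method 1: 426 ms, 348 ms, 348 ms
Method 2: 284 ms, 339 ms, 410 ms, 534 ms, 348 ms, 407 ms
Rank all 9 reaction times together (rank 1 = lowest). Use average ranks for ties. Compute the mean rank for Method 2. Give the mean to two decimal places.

4.83

Sorted (ascending): 284, 339, 348, 348, 348, 407, 410, 426, 534
The 3 values of 348 occupy positions 3–5 → average rank 4.
Method 2 values → pooled ranks: 284→1, 339→2, 410→7, 534→9, 348→4, 407→6
Mean rank = (1 + 2 + 7 + 9 + 4 + 6) / 6 = 4.83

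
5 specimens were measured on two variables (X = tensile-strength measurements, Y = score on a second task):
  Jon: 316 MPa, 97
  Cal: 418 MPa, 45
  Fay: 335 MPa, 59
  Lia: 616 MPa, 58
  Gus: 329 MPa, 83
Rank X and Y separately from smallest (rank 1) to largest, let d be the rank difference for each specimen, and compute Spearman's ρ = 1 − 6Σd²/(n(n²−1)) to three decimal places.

Ranks of variable 1: 1, 4, 3, 5, 2
Ranks of variable 2: 5, 1, 3, 2, 4
d = r₁ − r₂: -4, 3, 0, 3, -2
d²: 16, 9, 0, 9, 4; Σd² = 38
ρ = 1 − 6·38/(5·24) = 1 − 228/120 = -0.900

-0.900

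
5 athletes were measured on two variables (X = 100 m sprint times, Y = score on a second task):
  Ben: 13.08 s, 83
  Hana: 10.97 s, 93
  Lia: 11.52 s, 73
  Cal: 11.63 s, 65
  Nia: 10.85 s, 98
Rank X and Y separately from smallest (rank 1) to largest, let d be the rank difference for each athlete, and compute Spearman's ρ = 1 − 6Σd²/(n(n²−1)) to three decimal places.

Ranks of variable 1: 5, 2, 3, 4, 1
Ranks of variable 2: 3, 4, 2, 1, 5
d = r₁ − r₂: 2, -2, 1, 3, -4
d²: 4, 4, 1, 9, 16; Σd² = 34
ρ = 1 − 6·34/(5·24) = 1 − 204/120 = -0.700

-0.700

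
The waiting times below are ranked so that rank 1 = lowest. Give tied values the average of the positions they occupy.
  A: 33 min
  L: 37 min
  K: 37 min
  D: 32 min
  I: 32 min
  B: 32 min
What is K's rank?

Sorted (ascending): 32, 32, 32, 33, 37, 37
The 3 values of 32 occupy positions 1–3 → average rank 2.
The 2 values of 37 occupy positions 5–6 → average rank (5+6)/2 = 5.5.
K has value 37 min → rank 5.5.

5.5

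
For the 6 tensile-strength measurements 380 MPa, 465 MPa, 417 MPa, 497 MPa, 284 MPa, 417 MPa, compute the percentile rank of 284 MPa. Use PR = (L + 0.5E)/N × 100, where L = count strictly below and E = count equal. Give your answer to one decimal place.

8.3

N = 6.
Strictly below 284: 0. Equal to 284: 1.
PR = (0 + 0.5·1)/6 × 100 = 8.3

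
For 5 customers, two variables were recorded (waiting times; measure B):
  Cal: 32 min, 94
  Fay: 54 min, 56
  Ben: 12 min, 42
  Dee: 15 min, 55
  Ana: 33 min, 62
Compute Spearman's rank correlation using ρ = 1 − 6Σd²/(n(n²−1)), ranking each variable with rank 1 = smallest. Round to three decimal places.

Ranks of variable 1: 3, 5, 1, 2, 4
Ranks of variable 2: 5, 3, 1, 2, 4
d = r₁ − r₂: -2, 2, 0, 0, 0
d²: 4, 4, 0, 0, 0; Σd² = 8
ρ = 1 − 6·8/(5·24) = 1 − 48/120 = 0.600

0.600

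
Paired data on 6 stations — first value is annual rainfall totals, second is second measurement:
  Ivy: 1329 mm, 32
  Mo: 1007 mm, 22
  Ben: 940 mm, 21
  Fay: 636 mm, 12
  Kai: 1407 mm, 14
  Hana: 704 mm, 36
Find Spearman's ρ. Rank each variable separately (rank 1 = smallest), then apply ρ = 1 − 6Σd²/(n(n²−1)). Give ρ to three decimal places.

0.086

Ranks of variable 1: 5, 4, 3, 1, 6, 2
Ranks of variable 2: 5, 4, 3, 1, 2, 6
d = r₁ − r₂: 0, 0, 0, 0, 4, -4
d²: 0, 0, 0, 0, 16, 16; Σd² = 32
ρ = 1 − 6·32/(6·35) = 1 − 192/210 = 0.086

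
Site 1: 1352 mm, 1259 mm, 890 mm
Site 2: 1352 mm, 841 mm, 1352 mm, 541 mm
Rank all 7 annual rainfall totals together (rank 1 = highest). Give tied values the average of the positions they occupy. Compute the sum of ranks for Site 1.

Sorted (descending): 1352, 1352, 1352, 1259, 890, 841, 541
The 3 values of 1352 occupy positions 1–3 → average rank 2.
Site 1 values → pooled ranks: 1352→2, 1259→4, 890→5
Rank sum = 2 + 4 + 5 = 11

11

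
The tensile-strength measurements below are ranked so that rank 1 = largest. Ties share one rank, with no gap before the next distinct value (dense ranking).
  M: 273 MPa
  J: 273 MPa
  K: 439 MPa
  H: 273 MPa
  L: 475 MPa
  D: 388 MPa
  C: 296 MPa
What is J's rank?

Sorted (descending): 475, 439, 388, 296, 273, 273, 273
The 3 values of 273 share dense rank 5.
Remaining distinct values take the next consecutive integers.
J has value 273 MPa → rank 5.

5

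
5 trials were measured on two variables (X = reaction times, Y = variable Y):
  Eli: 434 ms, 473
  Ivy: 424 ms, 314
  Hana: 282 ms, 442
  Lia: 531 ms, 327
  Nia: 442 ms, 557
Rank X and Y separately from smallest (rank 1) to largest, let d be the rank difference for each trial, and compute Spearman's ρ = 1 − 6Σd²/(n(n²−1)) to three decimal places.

0.200

Ranks of variable 1: 3, 2, 1, 5, 4
Ranks of variable 2: 4, 1, 3, 2, 5
d = r₁ − r₂: -1, 1, -2, 3, -1
d²: 1, 1, 4, 9, 1; Σd² = 16
ρ = 1 − 6·16/(5·24) = 1 − 96/120 = 0.200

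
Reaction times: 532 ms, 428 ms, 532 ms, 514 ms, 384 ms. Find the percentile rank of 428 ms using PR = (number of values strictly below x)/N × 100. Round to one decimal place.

20.0

N = 5.
Strictly below 428: 1. Equal to 428: 1.
PR = 1/5 × 100 = 20.0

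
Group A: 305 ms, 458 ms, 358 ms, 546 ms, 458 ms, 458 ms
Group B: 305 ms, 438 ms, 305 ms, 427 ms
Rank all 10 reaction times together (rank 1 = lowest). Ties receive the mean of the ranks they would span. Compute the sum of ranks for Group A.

40

Sorted (ascending): 305, 305, 305, 358, 427, 438, 458, 458, 458, 546
The 3 values of 305 occupy positions 1–3 → average rank 2.
The 3 values of 458 occupy positions 7–9 → average rank 8.
Group A values → pooled ranks: 305→2, 458→8, 358→4, 546→10, 458→8, 458→8
Rank sum = 2 + 8 + 4 + 10 + 8 + 8 = 40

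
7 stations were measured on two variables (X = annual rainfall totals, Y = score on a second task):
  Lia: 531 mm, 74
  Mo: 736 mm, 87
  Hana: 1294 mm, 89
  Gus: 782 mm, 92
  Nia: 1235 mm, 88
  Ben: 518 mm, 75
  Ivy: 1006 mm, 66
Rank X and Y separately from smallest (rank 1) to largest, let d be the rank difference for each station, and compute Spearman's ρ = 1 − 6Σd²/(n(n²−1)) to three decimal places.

Ranks of variable 1: 2, 3, 7, 4, 6, 1, 5
Ranks of variable 2: 2, 4, 6, 7, 5, 3, 1
d = r₁ − r₂: 0, -1, 1, -3, 1, -2, 4
d²: 0, 1, 1, 9, 1, 4, 16; Σd² = 32
ρ = 1 − 6·32/(7·48) = 1 − 192/336 = 0.429

0.429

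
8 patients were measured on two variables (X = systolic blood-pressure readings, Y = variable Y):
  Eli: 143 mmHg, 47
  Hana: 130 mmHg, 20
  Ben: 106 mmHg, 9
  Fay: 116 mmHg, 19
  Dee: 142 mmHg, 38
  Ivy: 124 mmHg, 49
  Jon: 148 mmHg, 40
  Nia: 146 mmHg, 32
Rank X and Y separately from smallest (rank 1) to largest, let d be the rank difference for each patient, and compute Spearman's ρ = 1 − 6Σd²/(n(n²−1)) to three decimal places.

Ranks of variable 1: 6, 4, 1, 2, 5, 3, 8, 7
Ranks of variable 2: 7, 3, 1, 2, 5, 8, 6, 4
d = r₁ − r₂: -1, 1, 0, 0, 0, -5, 2, 3
d²: 1, 1, 0, 0, 0, 25, 4, 9; Σd² = 40
ρ = 1 − 6·40/(8·63) = 1 − 240/504 = 0.524

0.524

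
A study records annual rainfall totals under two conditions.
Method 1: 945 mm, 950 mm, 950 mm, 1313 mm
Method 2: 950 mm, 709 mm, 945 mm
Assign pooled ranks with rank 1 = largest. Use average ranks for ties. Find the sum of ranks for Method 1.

12.5

Sorted (descending): 1313, 950, 950, 950, 945, 945, 709
The 3 values of 950 occupy positions 2–4 → average rank 3.
The 2 values of 945 occupy positions 5–6 → average rank (5+6)/2 = 5.5.
Method 1 values → pooled ranks: 945→5.5, 950→3, 950→3, 1313→1
Rank sum = 5.5 + 3 + 3 + 1 = 12.5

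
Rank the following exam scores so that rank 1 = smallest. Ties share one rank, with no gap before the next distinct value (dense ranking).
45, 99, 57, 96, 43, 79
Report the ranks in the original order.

Sorted (ascending): 43, 45, 57, 79, 96, 99
No ties — each value takes its position as its rank.

2, 6, 3, 5, 1, 4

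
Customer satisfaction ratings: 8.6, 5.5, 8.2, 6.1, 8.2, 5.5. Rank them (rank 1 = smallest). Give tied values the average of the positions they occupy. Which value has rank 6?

Sorted (ascending): 5.5, 5.5, 6.1, 8.2, 8.2, 8.6
The 2 values of 5.5 occupy positions 1–2 → average rank (1+2)/2 = 1.5.
The 2 values of 8.2 occupy positions 4–5 → average rank (4+5)/2 = 4.5.
Rank 6 → value 8.6.

8.6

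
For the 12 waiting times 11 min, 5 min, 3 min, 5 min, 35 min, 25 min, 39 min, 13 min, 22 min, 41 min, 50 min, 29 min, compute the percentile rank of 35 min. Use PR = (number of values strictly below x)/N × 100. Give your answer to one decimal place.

66.7

N = 12.
Strictly below 35: 8. Equal to 35: 1.
PR = 8/12 × 100 = 66.7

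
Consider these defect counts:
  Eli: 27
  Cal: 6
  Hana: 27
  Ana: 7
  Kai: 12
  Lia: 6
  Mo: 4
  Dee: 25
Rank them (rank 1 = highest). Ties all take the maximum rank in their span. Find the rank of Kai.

Sorted (descending): 27, 27, 25, 12, 7, 6, 6, 4
The 2 values of 27 occupy positions 1–2 → each gets rank 2.
The 2 values of 6 occupy positions 6–7 → each gets rank 7.
Kai has value 12 → rank 4.

4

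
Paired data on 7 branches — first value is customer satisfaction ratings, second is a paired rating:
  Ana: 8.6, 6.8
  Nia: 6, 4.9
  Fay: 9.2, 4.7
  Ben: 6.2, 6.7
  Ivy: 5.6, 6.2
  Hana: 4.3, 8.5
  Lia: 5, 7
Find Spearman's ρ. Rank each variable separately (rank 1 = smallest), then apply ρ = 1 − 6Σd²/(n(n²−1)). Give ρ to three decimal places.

Ranks of variable 1: 6, 4, 7, 5, 3, 1, 2
Ranks of variable 2: 5, 2, 1, 4, 3, 7, 6
d = r₁ − r₂: 1, 2, 6, 1, 0, -6, -4
d²: 1, 4, 36, 1, 0, 36, 16; Σd² = 94
ρ = 1 − 6·94/(7·48) = 1 − 564/336 = -0.679

-0.679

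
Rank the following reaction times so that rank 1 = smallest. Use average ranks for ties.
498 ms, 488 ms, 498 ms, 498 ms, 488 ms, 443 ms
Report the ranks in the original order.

5, 2.5, 5, 5, 2.5, 1

Sorted (ascending): 443, 488, 488, 498, 498, 498
The 2 values of 488 occupy positions 2–3 → average rank (2+3)/2 = 2.5.
The 3 values of 498 occupy positions 4–6 → average rank 5.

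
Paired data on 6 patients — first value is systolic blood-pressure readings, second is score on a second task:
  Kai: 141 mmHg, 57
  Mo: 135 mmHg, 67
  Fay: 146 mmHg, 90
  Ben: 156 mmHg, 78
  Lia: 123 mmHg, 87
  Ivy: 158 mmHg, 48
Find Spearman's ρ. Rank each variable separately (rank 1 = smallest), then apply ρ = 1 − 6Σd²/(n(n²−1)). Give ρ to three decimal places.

Ranks of variable 1: 3, 2, 4, 5, 1, 6
Ranks of variable 2: 2, 3, 6, 4, 5, 1
d = r₁ − r₂: 1, -1, -2, 1, -4, 5
d²: 1, 1, 4, 1, 16, 25; Σd² = 48
ρ = 1 − 6·48/(6·35) = 1 − 288/210 = -0.371

-0.371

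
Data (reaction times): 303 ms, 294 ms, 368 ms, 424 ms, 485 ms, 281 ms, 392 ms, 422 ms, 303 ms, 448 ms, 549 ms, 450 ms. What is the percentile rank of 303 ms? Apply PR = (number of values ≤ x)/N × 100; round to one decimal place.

N = 12.
Strictly below 303: 2. Equal to 303: 2.
PR = 4/12 × 100 = 33.3

33.3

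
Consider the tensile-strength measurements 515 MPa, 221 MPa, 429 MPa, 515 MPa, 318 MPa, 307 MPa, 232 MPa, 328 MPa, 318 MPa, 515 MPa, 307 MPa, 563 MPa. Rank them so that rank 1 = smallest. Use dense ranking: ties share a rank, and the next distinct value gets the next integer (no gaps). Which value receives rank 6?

Sorted (ascending): 221, 232, 307, 307, 318, 318, 328, 429, 515, 515, 515, 563
The 2 values of 307 share dense rank 3.
The 2 values of 318 share dense rank 4.
The 3 values of 515 share dense rank 7.
Remaining distinct values take the next consecutive integers.
Rank 6 → value 429.

429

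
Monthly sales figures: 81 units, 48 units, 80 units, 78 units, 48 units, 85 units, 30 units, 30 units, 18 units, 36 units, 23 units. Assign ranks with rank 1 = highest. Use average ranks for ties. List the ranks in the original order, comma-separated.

2, 5.5, 3, 4, 5.5, 1, 8.5, 8.5, 11, 7, 10

Sorted (descending): 85, 81, 80, 78, 48, 48, 36, 30, 30, 23, 18
The 2 values of 48 occupy positions 5–6 → average rank (5+6)/2 = 5.5.
The 2 values of 30 occupy positions 8–9 → average rank (8+9)/2 = 8.5.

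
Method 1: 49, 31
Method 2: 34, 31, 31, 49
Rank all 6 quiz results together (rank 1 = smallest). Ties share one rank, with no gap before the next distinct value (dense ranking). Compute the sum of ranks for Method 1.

Sorted (ascending): 31, 31, 31, 34, 49, 49
The 3 values of 31 share dense rank 1.
The 2 values of 49 share dense rank 3.
Remaining distinct values take the next consecutive integers.
Method 1 values → pooled ranks: 49→3, 31→1
Rank sum = 3 + 1 = 4

4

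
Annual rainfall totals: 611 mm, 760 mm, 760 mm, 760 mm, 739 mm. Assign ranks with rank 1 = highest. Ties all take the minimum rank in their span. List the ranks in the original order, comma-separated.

Sorted (descending): 760, 760, 760, 739, 611
The 3 values of 760 occupy positions 1–3 → each gets rank 1.

5, 1, 1, 1, 4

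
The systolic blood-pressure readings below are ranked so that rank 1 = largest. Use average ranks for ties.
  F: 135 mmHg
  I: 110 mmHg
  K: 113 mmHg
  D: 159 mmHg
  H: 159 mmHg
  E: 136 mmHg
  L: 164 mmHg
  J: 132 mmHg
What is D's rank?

Sorted (descending): 164, 159, 159, 136, 135, 132, 113, 110
The 2 values of 159 occupy positions 2–3 → average rank (2+3)/2 = 2.5.
D has value 159 mmHg → rank 2.5.

2.5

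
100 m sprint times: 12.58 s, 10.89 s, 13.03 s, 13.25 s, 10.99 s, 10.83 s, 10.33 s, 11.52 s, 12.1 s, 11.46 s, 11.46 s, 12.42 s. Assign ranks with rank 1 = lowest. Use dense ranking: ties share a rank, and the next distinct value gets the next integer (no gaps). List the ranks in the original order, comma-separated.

9, 3, 10, 11, 4, 2, 1, 6, 7, 5, 5, 8

Sorted (ascending): 10.33, 10.83, 10.89, 10.99, 11.46, 11.46, 11.52, 12.1, 12.42, 12.58, 13.03, 13.25
The 2 values of 11.46 share dense rank 5.
Remaining distinct values take the next consecutive integers.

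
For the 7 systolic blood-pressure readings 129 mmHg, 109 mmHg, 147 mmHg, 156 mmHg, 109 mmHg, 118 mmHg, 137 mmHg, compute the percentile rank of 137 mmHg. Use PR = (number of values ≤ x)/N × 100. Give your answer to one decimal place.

N = 7.
Strictly below 137: 4. Equal to 137: 1.
PR = 5/7 × 100 = 71.4

71.4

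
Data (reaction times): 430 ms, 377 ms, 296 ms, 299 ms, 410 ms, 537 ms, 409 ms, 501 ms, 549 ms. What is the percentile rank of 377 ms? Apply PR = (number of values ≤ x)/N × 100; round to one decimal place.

N = 9.
Strictly below 377: 2. Equal to 377: 1.
PR = 3/9 × 100 = 33.3

33.3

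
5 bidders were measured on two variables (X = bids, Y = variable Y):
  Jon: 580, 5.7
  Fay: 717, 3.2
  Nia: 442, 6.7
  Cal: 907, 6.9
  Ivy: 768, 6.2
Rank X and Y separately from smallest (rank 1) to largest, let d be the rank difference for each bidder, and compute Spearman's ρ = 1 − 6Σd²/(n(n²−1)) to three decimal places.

0.300

Ranks of variable 1: 2, 3, 1, 5, 4
Ranks of variable 2: 2, 1, 4, 5, 3
d = r₁ − r₂: 0, 2, -3, 0, 1
d²: 0, 4, 9, 0, 1; Σd² = 14
ρ = 1 − 6·14/(5·24) = 1 − 84/120 = 0.300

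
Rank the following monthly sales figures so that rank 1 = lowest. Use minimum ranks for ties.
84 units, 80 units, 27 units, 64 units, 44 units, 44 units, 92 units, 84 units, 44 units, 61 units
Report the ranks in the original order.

8, 7, 1, 6, 2, 2, 10, 8, 2, 5

Sorted (ascending): 27, 44, 44, 44, 61, 64, 80, 84, 84, 92
The 3 values of 44 occupy positions 2–4 → each gets rank 2.
The 2 values of 84 occupy positions 8–9 → each gets rank 8.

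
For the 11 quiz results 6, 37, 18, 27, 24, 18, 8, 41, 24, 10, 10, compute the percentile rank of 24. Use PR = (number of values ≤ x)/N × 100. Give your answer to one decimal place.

72.7

N = 11.
Strictly below 24: 6. Equal to 24: 2.
PR = 8/11 × 100 = 72.7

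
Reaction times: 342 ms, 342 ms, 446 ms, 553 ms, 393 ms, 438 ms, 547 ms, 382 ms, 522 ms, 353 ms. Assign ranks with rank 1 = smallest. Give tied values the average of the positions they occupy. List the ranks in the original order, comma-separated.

1.5, 1.5, 7, 10, 5, 6, 9, 4, 8, 3

Sorted (ascending): 342, 342, 353, 382, 393, 438, 446, 522, 547, 553
The 2 values of 342 occupy positions 1–2 → average rank (1+2)/2 = 1.5.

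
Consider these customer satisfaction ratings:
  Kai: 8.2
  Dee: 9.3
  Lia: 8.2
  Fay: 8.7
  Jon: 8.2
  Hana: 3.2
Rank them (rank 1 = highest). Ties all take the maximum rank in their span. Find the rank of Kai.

5

Sorted (descending): 9.3, 8.7, 8.2, 8.2, 8.2, 3.2
The 3 values of 8.2 occupy positions 3–5 → each gets rank 5.
Kai has value 8.2 → rank 5.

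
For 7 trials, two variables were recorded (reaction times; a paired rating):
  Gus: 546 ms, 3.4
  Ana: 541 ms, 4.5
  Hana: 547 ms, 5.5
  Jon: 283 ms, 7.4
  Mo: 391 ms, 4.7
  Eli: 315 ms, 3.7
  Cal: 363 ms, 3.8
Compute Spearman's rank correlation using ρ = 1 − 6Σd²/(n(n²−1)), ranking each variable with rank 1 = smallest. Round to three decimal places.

Ranks of variable 1: 6, 5, 7, 1, 4, 2, 3
Ranks of variable 2: 1, 4, 6, 7, 5, 2, 3
d = r₁ − r₂: 5, 1, 1, -6, -1, 0, 0
d²: 25, 1, 1, 36, 1, 0, 0; Σd² = 64
ρ = 1 − 6·64/(7·48) = 1 − 384/336 = -0.143

-0.143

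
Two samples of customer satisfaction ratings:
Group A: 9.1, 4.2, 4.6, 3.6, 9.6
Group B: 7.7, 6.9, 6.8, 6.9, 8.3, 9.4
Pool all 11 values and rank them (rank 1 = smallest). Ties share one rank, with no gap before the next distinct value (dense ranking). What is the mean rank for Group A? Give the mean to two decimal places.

4.80

Sorted (ascending): 3.6, 4.2, 4.6, 6.8, 6.9, 6.9, 7.7, 8.3, 9.1, 9.4, 9.6
The 2 values of 6.9 share dense rank 5.
Remaining distinct values take the next consecutive integers.
Group A values → pooled ranks: 9.1→8, 4.2→2, 4.6→3, 3.6→1, 9.6→10
Mean rank = (8 + 2 + 3 + 1 + 10) / 5 = 4.80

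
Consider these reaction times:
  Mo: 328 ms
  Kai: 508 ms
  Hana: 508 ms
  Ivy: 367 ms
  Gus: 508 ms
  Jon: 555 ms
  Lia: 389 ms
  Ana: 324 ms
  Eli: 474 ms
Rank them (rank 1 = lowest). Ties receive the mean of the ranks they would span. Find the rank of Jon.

9

Sorted (ascending): 324, 328, 367, 389, 474, 508, 508, 508, 555
The 3 values of 508 occupy positions 6–8 → average rank 7.
Jon has value 555 ms → rank 9.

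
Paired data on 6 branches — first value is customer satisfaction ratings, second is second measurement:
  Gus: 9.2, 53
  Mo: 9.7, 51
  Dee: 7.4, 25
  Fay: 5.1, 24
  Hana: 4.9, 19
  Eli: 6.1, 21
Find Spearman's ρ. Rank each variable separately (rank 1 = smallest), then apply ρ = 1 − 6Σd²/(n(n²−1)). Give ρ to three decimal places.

0.886

Ranks of variable 1: 5, 6, 4, 2, 1, 3
Ranks of variable 2: 6, 5, 4, 3, 1, 2
d = r₁ − r₂: -1, 1, 0, -1, 0, 1
d²: 1, 1, 0, 1, 0, 1; Σd² = 4
ρ = 1 − 6·4/(6·35) = 1 − 24/210 = 0.886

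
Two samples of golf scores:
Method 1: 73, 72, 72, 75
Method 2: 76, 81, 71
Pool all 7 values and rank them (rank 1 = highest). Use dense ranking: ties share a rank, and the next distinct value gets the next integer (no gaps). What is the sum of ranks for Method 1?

17

Sorted (descending): 81, 76, 75, 73, 72, 72, 71
The 2 values of 72 share dense rank 5.
Remaining distinct values take the next consecutive integers.
Method 1 values → pooled ranks: 73→4, 72→5, 72→5, 75→3
Rank sum = 4 + 5 + 5 + 3 = 17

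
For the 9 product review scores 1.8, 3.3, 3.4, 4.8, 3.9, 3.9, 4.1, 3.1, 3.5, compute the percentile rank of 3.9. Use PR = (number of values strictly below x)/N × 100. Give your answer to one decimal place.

N = 9.
Strictly below 3.9: 5. Equal to 3.9: 2.
PR = 5/9 × 100 = 55.6

55.6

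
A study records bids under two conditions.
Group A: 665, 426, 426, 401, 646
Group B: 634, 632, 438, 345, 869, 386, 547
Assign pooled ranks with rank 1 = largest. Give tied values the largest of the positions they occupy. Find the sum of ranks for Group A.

Sorted (descending): 869, 665, 646, 634, 632, 547, 438, 426, 426, 401, 386, 345
The 2 values of 426 occupy positions 8–9 → each gets rank 9.
Group A values → pooled ranks: 665→2, 426→9, 426→9, 401→10, 646→3
Rank sum = 2 + 9 + 9 + 10 + 3 = 33

33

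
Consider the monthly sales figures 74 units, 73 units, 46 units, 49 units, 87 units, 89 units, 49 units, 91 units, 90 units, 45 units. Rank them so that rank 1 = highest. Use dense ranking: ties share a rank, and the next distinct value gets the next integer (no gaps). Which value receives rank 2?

Sorted (descending): 91, 90, 89, 87, 74, 73, 49, 49, 46, 45
The 2 values of 49 share dense rank 7.
Remaining distinct values take the next consecutive integers.
Rank 2 → value 90.

90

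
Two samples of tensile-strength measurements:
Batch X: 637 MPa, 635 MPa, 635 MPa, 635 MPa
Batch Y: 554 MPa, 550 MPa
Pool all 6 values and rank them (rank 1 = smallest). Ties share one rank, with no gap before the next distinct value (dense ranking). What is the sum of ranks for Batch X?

13

Sorted (ascending): 550, 554, 635, 635, 635, 637
The 3 values of 635 share dense rank 3.
Remaining distinct values take the next consecutive integers.
Batch X values → pooled ranks: 637→4, 635→3, 635→3, 635→3
Rank sum = 4 + 3 + 3 + 3 = 13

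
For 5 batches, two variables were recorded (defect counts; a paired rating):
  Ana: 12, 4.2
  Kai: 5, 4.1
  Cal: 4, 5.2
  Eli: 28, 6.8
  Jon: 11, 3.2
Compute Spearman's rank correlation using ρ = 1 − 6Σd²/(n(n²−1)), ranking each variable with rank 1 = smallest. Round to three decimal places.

Ranks of variable 1: 4, 2, 1, 5, 3
Ranks of variable 2: 3, 2, 4, 5, 1
d = r₁ − r₂: 1, 0, -3, 0, 2
d²: 1, 0, 9, 0, 4; Σd² = 14
ρ = 1 − 6·14/(5·24) = 1 − 84/120 = 0.300

0.300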